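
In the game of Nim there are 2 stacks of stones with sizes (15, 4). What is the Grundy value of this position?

Compute the nim-sum pairwise:
15 ^ 4 = 11

11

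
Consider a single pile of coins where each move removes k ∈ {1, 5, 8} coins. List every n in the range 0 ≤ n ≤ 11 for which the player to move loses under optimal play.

0, 2, 4, 6

Compute g(0), g(1), … for moves {1, 5, 8}:
g(0) = mex{} = 0
g(1) = mex{0} = 1
g(2) = mex{1} = 0
g(3) = mex{0} = 1
g(4) = mex{1} = 0
g(5) = mex{0} = 1
g(6) = mex{1} = 0
g(7) = mex{0} = 1
g(8) = mex{0,1} = 2
g(9) = mex{0,1,2} = 3
g(10) = mex{0,1,3} = 2
g(11) = mex{0,1,2} = 3
The P-positions (g = 0) in 0..11 are 0, 2, 4, 6.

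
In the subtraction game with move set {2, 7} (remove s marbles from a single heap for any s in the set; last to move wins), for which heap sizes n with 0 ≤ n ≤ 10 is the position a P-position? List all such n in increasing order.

0, 1, 4, 5, 9, 10

Grundy values for subtraction set {2, 7}:
g(0) = mex{} = 0
g(1) = mex{} = 0
g(2) = mex{0} = 1
g(3) = mex{0} = 1
g(4) = mex{1} = 0
g(5) = mex{1} = 0
g(6) = mex{0} = 1
g(7) = mex{0} = 1
g(8) = mex{0,1} = 2
g(9) = mex{1} = 0
g(10) = mex{1,2} = 0
The P-positions (g = 0) in 0..10 are 0, 1, 4, 5, 9, 10.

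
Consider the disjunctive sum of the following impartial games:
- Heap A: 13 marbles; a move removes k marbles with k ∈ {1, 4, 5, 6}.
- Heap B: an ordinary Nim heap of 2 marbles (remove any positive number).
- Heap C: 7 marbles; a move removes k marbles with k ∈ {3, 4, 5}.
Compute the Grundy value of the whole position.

Grundy values for heap A (subtraction set {1, 4, 5, 6}):
k:     0  1  2  3  4  5  6  7  8  9 10 11 12 13
g(k):  0  1  0  1  2  3  2  3  4  0  1  0  1  2
So g(13) = 2.
Heap B is a plain Nim heap of size 2, so its Grundy value is 2.
Grundy values for heap C (subtraction set {3, 4, 5}):
k:     0  1  2  3  4  5  6  7
g(k):  0  0  0  1  1  1  2  2
So g(7) = 2.
By the Sprague-Grundy theorem, the Grundy value of a sum of independent games is the XOR of the component values.
Combined value = 2 ⊕ 2 ⊕ 2 = 2.

2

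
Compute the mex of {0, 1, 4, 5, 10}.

The values 0, 1 are all present; 2 is the first non-negative integer missing from the set.

2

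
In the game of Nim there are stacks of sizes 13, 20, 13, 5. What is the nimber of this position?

17

Bitwise XOR of the heap sizes:
  01101  (13)
  10100  (20)
  01101  (13)
  00101  (5)
  -----
  10001  (17)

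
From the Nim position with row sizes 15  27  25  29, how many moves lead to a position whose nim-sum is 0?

3

Nim-sum: 15 ⊕ 27 ⊕ 25 ⊕ 29 = 16.
The overall nim-sum is X = 16. A row of size p has a winning move iff p XOR X < p (reduce it to p XOR X).
  15: 15 XOR 16 = 31 ≥ 15 — no move.
  27: 27 XOR 16 = 11 < 27 — winning move (to 11).
  25: 25 XOR 16 = 9 < 25 — winning move (to 9).
  29: 29 XOR 16 = 13 < 29 — winning move (to 13).
That gives 3 winning moves.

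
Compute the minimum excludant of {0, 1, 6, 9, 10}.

The values 0, 1 are all present; 2 is the first non-negative integer missing from the set.

2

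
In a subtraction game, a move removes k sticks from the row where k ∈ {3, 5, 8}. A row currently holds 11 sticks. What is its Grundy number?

0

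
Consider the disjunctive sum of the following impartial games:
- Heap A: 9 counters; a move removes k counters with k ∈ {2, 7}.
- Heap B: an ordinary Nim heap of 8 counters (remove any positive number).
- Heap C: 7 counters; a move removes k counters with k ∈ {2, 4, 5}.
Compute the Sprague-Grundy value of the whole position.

8

For heap A, compute g(0), g(1), … with moves {2, 7}:
k:     0  1  2  3  4  5  6  7  8  9
g(k):  0  0  1  1  0  0  1  1  2  0
So g(9) = 0.
Heap B is a plain Nim heap of size 8, so its Grundy value is 8.
Grundy values for heap C (subtraction set {2, 4, 5}):
g(0) = mex{} = 0
g(1) = mex{} = 0
g(2) = mex{0} = 1
g(3) = mex{0} = 1
g(4) = mex{0,1} = 2
g(5) = mex{0,1} = 2
g(6) = mex{0,1,2} = 3
g(7) = mex{1,2} = 0
So g(7) = 0.
By the Sprague-Grundy theorem, the Grundy value of a sum of independent games is the XOR of the component values.
Combined value = 0 ⊕ 8 ⊕ 0 = 8.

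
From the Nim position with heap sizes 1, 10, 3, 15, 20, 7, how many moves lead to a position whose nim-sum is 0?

Compute the nim-sum pairwise:
1 XOR 10 = 11
11 XOR 3 = 8
8 XOR 15 = 7
7 XOR 20 = 19
19 XOR 7 = 20
The overall nim-sum is X = 20. A heap of size p has a winning move iff p XOR X < p (reduce it to p XOR X).
  1: 1 XOR 20 = 21 ≥ 1 — no move.
  10: 10 XOR 20 = 30 ≥ 10 — no move.
  3: 3 XOR 20 = 23 ≥ 3 — no move.
  15: 15 XOR 20 = 27 ≥ 15 — no move.
  20: 20 XOR 20 = 0 < 20 — winning move (to 0).
  7: 7 XOR 20 = 19 ≥ 7 — no move.
That gives 1 winning move.

1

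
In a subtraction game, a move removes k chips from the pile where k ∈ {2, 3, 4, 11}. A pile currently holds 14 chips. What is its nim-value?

0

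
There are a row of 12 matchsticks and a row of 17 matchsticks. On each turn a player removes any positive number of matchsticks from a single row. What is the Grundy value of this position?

29

Compute the nim-sum pairwise:
12 ⊕ 17 = 29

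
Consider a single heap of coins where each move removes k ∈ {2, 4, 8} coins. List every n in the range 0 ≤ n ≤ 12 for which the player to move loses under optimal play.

0, 1, 6, 7, 12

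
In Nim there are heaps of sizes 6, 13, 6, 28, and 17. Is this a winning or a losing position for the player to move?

Losing position

Nim-sum: 6 XOR 13 XOR 6 XOR 28 XOR 17 = 0.
The nim-sum is 0, so this is a P-position: the player to move is in a losing position under optimal play.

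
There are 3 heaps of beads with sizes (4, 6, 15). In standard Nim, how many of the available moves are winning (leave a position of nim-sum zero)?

1

Nim-sum: 4 ⊕ 6 ⊕ 15 = 13.
The overall nim-sum is X = 13. A heap of size p has a winning move iff p XOR X < p (reduce it to p XOR X).
  4: 4 XOR 13 = 9 ≥ 4 — no move.
  6: 6 XOR 13 = 11 ≥ 6 — no move.
  15: 15 XOR 13 = 2 < 15 — winning move (to 2).
That gives 1 winning move.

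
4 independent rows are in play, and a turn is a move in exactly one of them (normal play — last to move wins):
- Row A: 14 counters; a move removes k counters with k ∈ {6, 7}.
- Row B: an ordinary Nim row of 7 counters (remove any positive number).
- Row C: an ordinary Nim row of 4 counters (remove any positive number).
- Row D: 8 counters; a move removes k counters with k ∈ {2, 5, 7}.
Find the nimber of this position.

Grundy values for row A (subtraction set {6, 7}):
g(0) = mex{} = 0
g(1) = mex{} = 0
g(2) = mex{} = 0
g(3) = mex{} = 0
g(4) = mex{} = 0
g(5) = mex{} = 0
g(6) = mex{0} = 1
g(7) = mex{0} = 1
g(8) = mex{0} = 1
g(9) = mex{0} = 1
g(10) = mex{0} = 1
g(11) = mex{0} = 1
g(12) = mex{0,1} = 2
g(13) = mex{1} = 0
g(14) = mex{1} = 0
So g(14) = 0.
Row B is a plain Nim row of size 7, so its Grundy value is 7.
Row C is a plain Nim row of size 4, so its Grundy value is 4.
Build the Grundy sequence for row D with g(k) = mex{g(k−s) : s ∈ {2, 5, 7}, s ≤ k}:
g(0) = mex{} = 0
g(1) = mex{} = 0
g(2) = mex{0} = 1
g(3) = mex{0} = 1
g(4) = mex{1} = 0
g(5) = mex{0,1} = 2
g(6) = mex{0} = 1
g(7) = mex{0,1,2} = 3
g(8) = mex{0,1} = 2
So g(8) = 2.
The value of a disjunctive sum is the nim-sum of the parts.
Combined value = 0 ⊕ 7 ⊕ 4 ⊕ 2 = 1.

1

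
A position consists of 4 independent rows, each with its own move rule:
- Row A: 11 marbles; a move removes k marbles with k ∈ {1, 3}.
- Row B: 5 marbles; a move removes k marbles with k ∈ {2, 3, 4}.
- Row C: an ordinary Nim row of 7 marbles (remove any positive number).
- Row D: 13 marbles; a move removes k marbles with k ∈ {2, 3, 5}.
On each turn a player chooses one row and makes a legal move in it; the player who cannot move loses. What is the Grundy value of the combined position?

Grundy values for row A (subtraction set {1, 3}):
k:     0  1  2  3  4  5  6  7  8  9 10 11
g(k):  0  1  0  1  0  1  0  1  0  1  0  1
So g(11) = 1.
Grundy values for row B (subtraction set {2, 3, 4}):
k:     0  1  2  3  4  5
g(k):  0  0  1  1  2  2
So g(5) = 2.
Row C is a plain Nim row of size 7, so its Grundy value is 7.
For row D, compute g(0), g(1), … with moves {2, 3, 5}:
g(0) = mex{} = 0
g(1) = mex{} = 0
g(2) = mex{0} = 1
g(3) = mex{0} = 1
g(4) = mex{0,1} = 2
g(5) = mex{0,1} = 2
g(6) = mex{0,1,2} = 3
g(7) = mex{1,2} = 0
g(8) = mex{1,2,3} = 0
g(9) = mex{0,2,3} = 1
g(10) = mex{0,2} = 1
g(11) = mex{0,1,3} = 2
g(12) = mex{0,1} = 2
g(13) = mex{0,1,2} = 3
So g(13) = 3.
By the Sprague-Grundy theorem, the Grundy value of a sum of independent games is the XOR of the component values.
Combined value = 1 ⊕ 2 ⊕ 7 ⊕ 3 = 7.

7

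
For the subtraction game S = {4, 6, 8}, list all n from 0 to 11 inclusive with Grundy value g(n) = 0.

0, 1, 2, 3

Grundy values for subtraction set {4, 6, 8}:
k:     0  1  2  3  4  5  6  7  8  9 10 11
g(k):  0  0  0  0  1  1  1  1  2  2  2  2
The P-positions (g = 0) in 0..11 are 0, 1, 2, 3.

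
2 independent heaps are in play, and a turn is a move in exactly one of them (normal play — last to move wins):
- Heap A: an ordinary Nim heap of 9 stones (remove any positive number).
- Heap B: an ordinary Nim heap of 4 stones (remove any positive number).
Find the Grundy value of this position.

13

Heap A is a plain Nim heap of size 9, so its Grundy value is 9.
Heap B is a plain Nim heap of size 4, so its Grundy value is 4.
The value of a disjunctive sum is the nim-sum of the parts.
Combined value = 9 ⊕ 4 = 13.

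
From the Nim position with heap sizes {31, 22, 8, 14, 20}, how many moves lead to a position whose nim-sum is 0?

Nim-sum: 31 XOR 22 XOR 8 XOR 14 XOR 20 = 27.
The overall nim-sum is X = 27. A heap of size p has a winning move iff p XOR X < p (reduce it to p XOR X).
  31: 31 XOR 27 = 4 < 31 — winning move (to 4).
  22: 22 XOR 27 = 13 < 22 — winning move (to 13).
  8: 8 XOR 27 = 19 ≥ 8 — no move.
  14: 14 XOR 27 = 21 ≥ 14 — no move.
  20: 20 XOR 27 = 15 < 20 — winning move (to 15).
That gives 3 winning moves.

3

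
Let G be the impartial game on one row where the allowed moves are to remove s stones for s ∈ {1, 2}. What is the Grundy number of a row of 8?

2

Compute g(0), g(1), … for moves {1, 2}:
g(0) = mex{} = 0
g(1) = mex{0} = 1
g(2) = mex{0,1} = 2
g(3) = mex{1,2} = 0
g(4) = mex{0,2} = 1
g(5) = mex{0,1} = 2
g(6) = mex{1,2} = 0
g(7) = mex{0,2} = 1
g(8) = mex{0,1} = 2
So g(8) = 2.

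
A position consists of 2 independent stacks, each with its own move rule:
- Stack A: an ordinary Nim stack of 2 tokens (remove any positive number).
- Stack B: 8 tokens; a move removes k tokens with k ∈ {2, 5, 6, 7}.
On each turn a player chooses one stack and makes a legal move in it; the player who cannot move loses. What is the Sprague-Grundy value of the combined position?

Stack A is a plain Nim stack of size 2, so its Grundy value is 2.
Grundy values for stack B (subtraction set {2, 5, 6, 7}):
k:     0  1  2  3  4  5  6  7  8
g(k):  0  0  1  1  0  2  1  3  2
So g(8) = 2.
The value of a disjunctive sum is the nim-sum of the parts.
Combined value = 2 XOR 2 = 0.

0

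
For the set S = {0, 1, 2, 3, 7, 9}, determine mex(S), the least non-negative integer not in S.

The values 0, 1, 2, 3 are all present; 4 is the first non-negative integer missing from the set.

4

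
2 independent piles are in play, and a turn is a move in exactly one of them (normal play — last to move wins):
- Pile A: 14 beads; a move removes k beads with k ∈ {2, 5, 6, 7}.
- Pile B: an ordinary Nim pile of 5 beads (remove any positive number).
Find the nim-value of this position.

4

For pile A, compute g(0), g(1), … with moves {2, 5, 6, 7}:
g(0) = mex{} = 0
g(1) = mex{} = 0
g(2) = mex{0} = 1
g(3) = mex{0} = 1
g(4) = mex{1} = 0
g(5) = mex{0,1} = 2
g(6) = mex{0} = 1
g(7) = mex{0,1,2} = 3
g(8) = mex{0,1} = 2
g(9) = mex{0,1,3} = 2
g(10) = mex{0,1,2} = 3
g(11) = mex{0,1,2} = 3
g(12) = mex{1,2,3} = 0
g(13) = mex{1,2,3} = 0
g(14) = mex{0,2,3} = 1
So g(14) = 1.
Pile B is a plain Nim pile of size 5, so its Grundy value is 5.
By the Sprague-Grundy theorem, the Grundy value of a sum of independent games is the XOR of the component values.
Combined value = 1 XOR 5 = 4.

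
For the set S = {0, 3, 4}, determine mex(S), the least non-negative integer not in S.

0 is in the set but 1 is not, so the mex is 1.

1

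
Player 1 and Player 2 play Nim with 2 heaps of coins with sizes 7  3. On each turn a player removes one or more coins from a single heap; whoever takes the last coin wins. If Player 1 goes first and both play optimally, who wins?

Player 1 wins

In binary:
  111  (7)
  011  (3)
  ---
  100  (4)
The nim-sum is 4 ≠ 0, so this is an N-position: the player to move can win; Player 1 has a winning move.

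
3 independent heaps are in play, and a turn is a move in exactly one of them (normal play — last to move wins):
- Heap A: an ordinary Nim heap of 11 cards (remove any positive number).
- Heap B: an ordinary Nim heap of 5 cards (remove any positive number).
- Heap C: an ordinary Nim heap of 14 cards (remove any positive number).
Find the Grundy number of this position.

Heap A is a plain Nim heap of size 11, so its Grundy value is 11.
Heap B is a plain Nim heap of size 5, so its Grundy value is 5.
Heap C is a plain Nim heap of size 14, so its Grundy value is 14.
By the Sprague-Grundy theorem, the Grundy value of a sum of independent games is the XOR of the component values.
Combined value = 11 ⊕ 5 ⊕ 14 = 0.

0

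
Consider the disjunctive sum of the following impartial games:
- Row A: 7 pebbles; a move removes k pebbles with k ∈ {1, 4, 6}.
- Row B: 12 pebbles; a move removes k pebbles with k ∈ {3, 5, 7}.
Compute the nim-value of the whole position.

0

Grundy values for row A (subtraction set {1, 4, 6}):
k:     0  1  2  3  4  5  6  7
g(k):  0  1  0  1  2  0  1  0
So g(7) = 0.
Grundy values for row B (subtraction set {3, 5, 7}):
g(0) = mex{} = 0
g(1) = mex{} = 0
g(2) = mex{} = 0
g(3) = mex{0} = 1
g(4) = mex{0} = 1
g(5) = mex{0} = 1
g(6) = mex{0,1} = 2
g(7) = mex{0,1} = 2
g(8) = mex{0,1} = 2
g(9) = mex{0,1,2} = 3
g(10) = mex{1,2} = 0
g(11) = mex{1,2} = 0
g(12) = mex{1,2,3} = 0
So g(12) = 0.
The value of a disjunctive sum is the nim-sum of the parts.
Combined value = 0 XOR 0 = 0.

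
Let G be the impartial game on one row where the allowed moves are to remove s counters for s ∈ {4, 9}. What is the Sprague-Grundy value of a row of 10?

Grundy values for subtraction set {4, 9}:
k:     0  1  2  3  4  5  6  7  8  9 10
g(k):  0  0  0  0  1  1  1  1  0  2  2
So g(10) = 2.

2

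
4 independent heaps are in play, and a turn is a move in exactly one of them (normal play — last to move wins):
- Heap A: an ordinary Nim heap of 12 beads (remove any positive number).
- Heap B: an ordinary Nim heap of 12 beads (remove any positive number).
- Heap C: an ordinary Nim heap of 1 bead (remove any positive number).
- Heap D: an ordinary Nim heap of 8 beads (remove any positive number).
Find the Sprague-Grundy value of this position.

9

Heap A is a plain Nim heap of size 12, so its Grundy value is 12.
Heap B is a plain Nim heap of size 12, so its Grundy value is 12.
Heap C is a plain Nim heap of size 1, so its Grundy value is 1.
Heap D is a plain Nim heap of size 8, so its Grundy value is 8.
By the Sprague-Grundy theorem, the Grundy value of a sum of independent games is the XOR of the component values.
Combined value = 12 XOR 12 XOR 1 XOR 8 = 9.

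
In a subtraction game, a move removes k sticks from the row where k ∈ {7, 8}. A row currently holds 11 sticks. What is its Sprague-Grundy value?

1

Build the Grundy sequence with g(k) = mex{g(k−s) : s ∈ {7, 8}, s ≤ k}:
g(0) = mex{} = 0
g(1) = mex{} = 0
g(2) = mex{} = 0
g(3) = mex{} = 0
g(4) = mex{} = 0
g(5) = mex{} = 0
g(6) = mex{} = 0
g(7) = mex{0} = 1
g(8) = mex{0} = 1
g(9) = mex{0} = 1
g(10) = mex{0} = 1
g(11) = mex{0} = 1
So g(11) = 1.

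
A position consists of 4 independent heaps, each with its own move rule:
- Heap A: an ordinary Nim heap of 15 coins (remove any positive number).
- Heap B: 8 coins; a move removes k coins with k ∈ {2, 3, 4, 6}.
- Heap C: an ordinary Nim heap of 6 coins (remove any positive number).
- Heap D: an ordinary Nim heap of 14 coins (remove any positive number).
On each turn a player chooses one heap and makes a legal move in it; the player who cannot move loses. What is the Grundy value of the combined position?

7

Heap A is a plain Nim heap of size 15, so its Grundy value is 15.
Grundy values for heap B (subtraction set {2, 3, 4, 6}):
g(0) = mex{} = 0
g(1) = mex{} = 0
g(2) = mex{0} = 1
g(3) = mex{0} = 1
g(4) = mex{0,1} = 2
g(5) = mex{0,1} = 2
g(6) = mex{0,1,2} = 3
g(7) = mex{0,1,2} = 3
g(8) = mex{1,2,3} = 0
So g(8) = 0.
Heap C is a plain Nim heap of size 6, so its Grundy value is 6.
Heap D is a plain Nim heap of size 14, so its Grundy value is 14.
By the Sprague-Grundy theorem, the Grundy value of a sum of independent games is the XOR of the component values.
Combined value = 15 ⊕ 0 ⊕ 6 ⊕ 14 = 7.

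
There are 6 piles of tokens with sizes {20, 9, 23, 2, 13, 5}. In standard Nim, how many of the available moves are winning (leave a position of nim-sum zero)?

0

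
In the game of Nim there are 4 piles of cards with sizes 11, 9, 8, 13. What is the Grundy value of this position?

Compute the nim-sum pairwise:
11 ⊕ 9 = 2
2 ⊕ 8 = 10
10 ⊕ 13 = 7

7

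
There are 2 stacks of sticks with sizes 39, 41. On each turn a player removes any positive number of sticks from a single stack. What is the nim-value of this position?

Compute the nim-sum pairwise:
39 XOR 41 = 14

14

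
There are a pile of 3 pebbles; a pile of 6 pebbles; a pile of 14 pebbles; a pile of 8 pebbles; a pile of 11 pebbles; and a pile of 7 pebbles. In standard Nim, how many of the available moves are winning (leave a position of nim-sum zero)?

Compute the nim-sum pairwise:
3 ⊕ 6 = 5
5 ⊕ 14 = 11
11 ⊕ 8 = 3
3 ⊕ 11 = 8
8 ⊕ 7 = 15
The overall nim-sum is X = 15. A pile of size p has a winning move iff p XOR X < p (reduce it to p XOR X).
  3: 3 XOR 15 = 12 ≥ 3 — no move.
  6: 6 XOR 15 = 9 ≥ 6 — no move.
  14: 14 XOR 15 = 1 < 14 — winning move (to 1).
  8: 8 XOR 15 = 7 < 8 — winning move (to 7).
  11: 11 XOR 15 = 4 < 11 — winning move (to 4).
  7: 7 XOR 15 = 8 ≥ 7 — no move.
That gives 3 winning moves.

3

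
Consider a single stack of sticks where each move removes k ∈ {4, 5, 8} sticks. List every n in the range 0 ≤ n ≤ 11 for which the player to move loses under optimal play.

0, 1, 2, 3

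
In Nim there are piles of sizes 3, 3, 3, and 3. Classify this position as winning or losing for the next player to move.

Losing position

Nim-sum: 3 ^ 3 ^ 3 ^ 3 = 0.
The nim-sum is 0, so this is a P-position: the player to move is in a losing position under optimal play.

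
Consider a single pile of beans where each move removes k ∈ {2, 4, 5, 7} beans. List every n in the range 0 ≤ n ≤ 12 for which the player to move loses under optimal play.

0, 1, 9, 10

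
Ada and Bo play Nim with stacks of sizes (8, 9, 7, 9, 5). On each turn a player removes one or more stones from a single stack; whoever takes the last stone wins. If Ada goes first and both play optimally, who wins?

In binary:
  1000  (8)
  1001  (9)
  0111  (7)
  1001  (9)
  0101  (5)
  ----
  1010  (10)
The nim-sum is 10 ≠ 0, so this is an N-position: the player to move can win; Ada has a winning move.

Ada wins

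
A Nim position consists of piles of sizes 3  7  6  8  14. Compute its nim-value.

4

Compute the nim-sum pairwise:
3 XOR 7 = 4
4 XOR 6 = 2
2 XOR 8 = 10
10 XOR 14 = 4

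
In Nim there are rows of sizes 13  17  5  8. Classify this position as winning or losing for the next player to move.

Bitwise XOR of the heap sizes:
  01101  (13)
  10001  (17)
  00101  (5)
  01000  (8)
  -----
  10001  (17)
The nim-sum is 17 ≠ 0, so this is an N-position: the player to move can win.

Winning position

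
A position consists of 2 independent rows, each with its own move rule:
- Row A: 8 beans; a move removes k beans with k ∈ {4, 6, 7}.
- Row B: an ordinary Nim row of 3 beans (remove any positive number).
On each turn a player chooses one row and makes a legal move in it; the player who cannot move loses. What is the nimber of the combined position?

1

For row A, compute g(0), g(1), … with moves {4, 6, 7}:
k:     0  1  2  3  4  5  6  7  8
g(k):  0  0  0  0  1  1  1  1  2
So g(8) = 2.
Row B is a plain Nim row of size 3, so its Grundy value is 3.
By the Sprague-Grundy theorem, the Grundy value of a sum of independent games is the XOR of the component values.
Combined value = 2 XOR 3 = 1.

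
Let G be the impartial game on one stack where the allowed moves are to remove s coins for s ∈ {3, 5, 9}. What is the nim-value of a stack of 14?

0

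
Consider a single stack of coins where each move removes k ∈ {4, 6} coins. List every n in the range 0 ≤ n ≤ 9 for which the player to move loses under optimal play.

0, 1, 2, 3

Grundy values for subtraction set {4, 6}:
k:     0  1  2  3  4  5  6  7  8  9
g(k):  0  0  0  0  1  1  1  1  2  2
The P-positions (g = 0) in 0..9 are 0, 1, 2, 3.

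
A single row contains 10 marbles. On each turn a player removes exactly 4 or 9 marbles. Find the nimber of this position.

2

Build the Grundy sequence with g(k) = mex{g(k−s) : s ∈ {4, 9}, s ≤ k}:
k:     0  1  2  3  4  5  6  7  8  9 10
g(k):  0  0  0  0  1  1  1  1  0  2  2
So g(10) = 2.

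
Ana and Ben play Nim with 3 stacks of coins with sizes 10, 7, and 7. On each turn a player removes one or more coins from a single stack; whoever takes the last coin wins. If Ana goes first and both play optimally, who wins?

Compute the nim-sum pairwise:
10 ^ 7 = 13
13 ^ 7 = 10
The nim-sum is 10 ≠ 0, so this is an N-position: the player to move can win; Ana has a winning move.

Ana wins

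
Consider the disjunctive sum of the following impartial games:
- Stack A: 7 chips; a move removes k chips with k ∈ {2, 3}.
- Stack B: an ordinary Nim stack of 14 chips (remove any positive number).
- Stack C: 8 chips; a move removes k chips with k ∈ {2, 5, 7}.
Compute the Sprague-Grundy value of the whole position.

Build the Grundy sequence for stack A with g(k) = mex{g(k−s) : s ∈ {2, 3}, s ≤ k}:
k:     0  1  2  3  4  5  6  7
g(k):  0  0  1  1  2  0  0  1
So g(7) = 1.
Stack B is a plain Nim stack of size 14, so its Grundy value is 14.
For stack C, compute g(0), g(1), … with moves {2, 5, 7}:
g(0) = mex{} = 0
g(1) = mex{} = 0
g(2) = mex{0} = 1
g(3) = mex{0} = 1
g(4) = mex{1} = 0
g(5) = mex{0,1} = 2
g(6) = mex{0} = 1
g(7) = mex{0,1,2} = 3
g(8) = mex{0,1} = 2
So g(8) = 2.
By the Sprague-Grundy theorem, the Grundy value of a sum of independent games is the XOR of the component values.
Combined value = 1 ⊕ 14 ⊕ 2 = 13.

13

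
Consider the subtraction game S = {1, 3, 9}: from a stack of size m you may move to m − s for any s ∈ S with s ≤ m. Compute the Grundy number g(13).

Grundy values for subtraction set {1, 3, 9}:
g(0) = mex{} = 0
g(1) = mex{0} = 1
g(2) = mex{1} = 0
g(3) = mex{0} = 1
g(4) = mex{1} = 0
g(5) = mex{0} = 1
g(6) = mex{1} = 0
g(7) = mex{0} = 1
g(8) = mex{1} = 0
g(9) = mex{0} = 1
g(10) = mex{1} = 0
g(11) = mex{0} = 1
g(12) = mex{1} = 0
g(13) = mex{0} = 1
So g(13) = 1.

1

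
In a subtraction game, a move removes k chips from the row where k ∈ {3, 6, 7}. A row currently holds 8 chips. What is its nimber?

2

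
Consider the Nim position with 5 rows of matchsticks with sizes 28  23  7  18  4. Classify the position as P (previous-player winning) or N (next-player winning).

Compute the nim-sum pairwise:
28 ^ 23 = 11
11 ^ 7 = 12
12 ^ 18 = 30
30 ^ 4 = 26
The nim-sum is 26 ≠ 0, so this is an N-position: the player to move can win.

N-position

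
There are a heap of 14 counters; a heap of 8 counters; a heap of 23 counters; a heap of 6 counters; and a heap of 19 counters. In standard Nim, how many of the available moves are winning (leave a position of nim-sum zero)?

3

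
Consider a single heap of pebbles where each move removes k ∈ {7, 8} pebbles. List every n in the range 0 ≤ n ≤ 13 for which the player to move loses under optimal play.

0, 1, 2, 3, 4, 5, 6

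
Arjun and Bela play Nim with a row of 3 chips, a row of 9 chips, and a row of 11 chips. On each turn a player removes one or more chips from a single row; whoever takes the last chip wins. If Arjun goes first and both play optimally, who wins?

In binary:
  0011  (3)
  1001  (9)
  1011  (11)
  ----
  0001  (1)
The nim-sum is 1 ≠ 0, so this is an N-position: the player to move can win; Arjun has a winning move.

Arjun wins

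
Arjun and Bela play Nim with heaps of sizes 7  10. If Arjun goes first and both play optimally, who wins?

Arjun wins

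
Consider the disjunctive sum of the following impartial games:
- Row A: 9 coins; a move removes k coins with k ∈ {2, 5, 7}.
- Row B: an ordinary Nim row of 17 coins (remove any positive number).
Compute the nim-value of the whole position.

For row A, compute g(0), g(1), … with moves {2, 5, 7}:
g(0) = mex{} = 0
g(1) = mex{} = 0
g(2) = mex{0} = 1
g(3) = mex{0} = 1
g(4) = mex{1} = 0
g(5) = mex{0,1} = 2
g(6) = mex{0} = 1
g(7) = mex{0,1,2} = 3
g(8) = mex{0,1} = 2
g(9) = mex{0,1,3} = 2
So g(9) = 2.
Row B is a plain Nim row of size 17, so its Grundy value is 17.
By the Sprague-Grundy theorem, the Grundy value of a sum of independent games is the XOR of the component values.
Combined value = 2 XOR 17 = 19.

19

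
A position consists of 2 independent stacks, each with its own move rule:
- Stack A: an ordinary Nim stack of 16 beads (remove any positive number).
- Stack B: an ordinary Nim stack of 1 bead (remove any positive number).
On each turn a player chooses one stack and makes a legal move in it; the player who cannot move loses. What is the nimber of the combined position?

17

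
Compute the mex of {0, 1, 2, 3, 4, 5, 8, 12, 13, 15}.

The values 0, 1, 2, 3, 4, 5 are all present; 6 is the first non-negative integer missing from the set.

6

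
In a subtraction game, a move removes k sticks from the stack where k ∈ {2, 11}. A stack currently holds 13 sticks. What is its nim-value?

Grundy values for subtraction set {2, 11}:
k:     0  1  2  3  4  5  6  7  8  9 10 11 12 13
g(k):  0  0  1  1  0  0  1  1  0  0  1  1  2  0
So g(13) = 0.

0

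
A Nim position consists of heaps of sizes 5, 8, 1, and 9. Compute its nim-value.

Compute the nim-sum pairwise:
5 XOR 8 = 13
13 XOR 1 = 12
12 XOR 9 = 5

5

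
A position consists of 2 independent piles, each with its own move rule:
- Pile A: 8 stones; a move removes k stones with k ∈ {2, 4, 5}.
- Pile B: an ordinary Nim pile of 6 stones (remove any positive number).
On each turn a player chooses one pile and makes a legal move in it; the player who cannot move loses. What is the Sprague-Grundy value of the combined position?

Build the Grundy sequence for pile A with g(k) = mex{g(k−s) : s ∈ {2, 4, 5}, s ≤ k}:
k:     0  1  2  3  4  5  6  7  8
g(k):  0  0  1  1  2  2  3  0  0
So g(8) = 0.
Pile B is a plain Nim pile of size 6, so its Grundy value is 6.
By the Sprague-Grundy theorem, the Grundy value of a sum of independent games is the XOR of the component values.
Combined value = 0 XOR 6 = 6.

6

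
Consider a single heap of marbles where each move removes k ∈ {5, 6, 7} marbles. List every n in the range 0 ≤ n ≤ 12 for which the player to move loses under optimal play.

0, 1, 2, 3, 4, 12

Compute g(0), g(1), … for moves {5, 6, 7}:
k:     0  1  2  3  4  5  6  7  8  9 10 11 12
g(k):  0  0  0  0  0  1  1  1  1  1  2  2  0
The P-positions (g = 0) in 0..12 are 0, 1, 2, 3, 4, 12.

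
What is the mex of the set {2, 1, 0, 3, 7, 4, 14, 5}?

6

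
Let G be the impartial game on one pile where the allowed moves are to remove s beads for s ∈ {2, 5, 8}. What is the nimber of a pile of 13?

1

Compute g(0), g(1), … for moves {2, 5, 8}:
k:     0  1  2  3  4  5  6  7  8  9 10 11 12 13
g(k):  0  0  1  1  0  2  1  0  2  1  0  0  1  1
So g(13) = 1.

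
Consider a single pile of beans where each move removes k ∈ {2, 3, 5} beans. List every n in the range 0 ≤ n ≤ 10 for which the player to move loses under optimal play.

Compute g(0), g(1), … for moves {2, 3, 5}:
k:     0  1  2  3  4  5  6  7  8  9 10
g(k):  0  0  1  1  2  2  3  0  0  1  1
The P-positions (g = 0) in 0..10 are 0, 1, 7, 8.

0, 1, 7, 8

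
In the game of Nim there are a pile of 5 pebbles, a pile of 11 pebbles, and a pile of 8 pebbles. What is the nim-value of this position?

Compute the nim-sum pairwise:
5 ^ 11 = 14
14 ^ 8 = 6

6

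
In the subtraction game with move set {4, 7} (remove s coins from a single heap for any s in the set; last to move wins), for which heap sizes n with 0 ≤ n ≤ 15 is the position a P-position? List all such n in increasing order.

Grundy values for subtraction set {4, 7}:
k:     0  1  2  3  4  5  6  7  8  9 10 11 12 13 14 15
g(k):  0  0  0  0  1  1  1  1  2  2  2  0  0  0  0  1
The P-positions (g = 0) in 0..15 are 0, 1, 2, 3, 11, 12, 13, 14.

0, 1, 2, 3, 11, 12, 13, 14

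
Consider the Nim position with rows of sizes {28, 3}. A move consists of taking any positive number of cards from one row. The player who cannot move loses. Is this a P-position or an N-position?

N-position

Nim-sum: 28 XOR 3 = 31.
The nim-sum is 31 ≠ 0, so this is an N-position: the player to move can win.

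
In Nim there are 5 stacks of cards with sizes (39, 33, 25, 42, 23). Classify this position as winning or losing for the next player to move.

Winning position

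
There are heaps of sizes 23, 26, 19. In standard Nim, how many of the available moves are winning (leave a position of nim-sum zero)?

Compute the nim-sum pairwise:
23 ⊕ 26 = 13
13 ⊕ 19 = 30
The overall nim-sum is X = 30. A heap of size p has a winning move iff p XOR X < p (reduce it to p XOR X).
  23: 23 XOR 30 = 9 < 23 — winning move (to 9).
  26: 26 XOR 30 = 4 < 26 — winning move (to 4).
  19: 19 XOR 30 = 13 < 19 — winning move (to 13).
That gives 3 winning moves.

3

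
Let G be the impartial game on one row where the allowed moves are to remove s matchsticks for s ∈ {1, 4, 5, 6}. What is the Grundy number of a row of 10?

1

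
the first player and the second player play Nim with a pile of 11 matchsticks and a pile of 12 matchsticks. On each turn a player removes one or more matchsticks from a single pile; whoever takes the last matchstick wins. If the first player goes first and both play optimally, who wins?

the first player wins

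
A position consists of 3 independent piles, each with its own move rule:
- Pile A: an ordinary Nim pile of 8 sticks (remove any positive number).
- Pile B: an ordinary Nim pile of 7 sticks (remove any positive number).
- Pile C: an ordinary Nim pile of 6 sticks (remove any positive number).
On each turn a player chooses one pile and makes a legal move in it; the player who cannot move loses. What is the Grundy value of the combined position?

9

Pile A is a plain Nim pile of size 8, so its Grundy value is 8.
Pile B is a plain Nim pile of size 7, so its Grundy value is 7.
Pile C is a plain Nim pile of size 6, so its Grundy value is 6.
The value of a disjunctive sum is the nim-sum of the parts.
Combined value = 8 XOR 7 XOR 6 = 9.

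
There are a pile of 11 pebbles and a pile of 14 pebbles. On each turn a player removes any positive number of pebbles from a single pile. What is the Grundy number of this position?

Compute the nim-sum pairwise:
11 ⊕ 14 = 5

5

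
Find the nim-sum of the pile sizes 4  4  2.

2

Nim-sum: 4 XOR 4 XOR 2 = 2.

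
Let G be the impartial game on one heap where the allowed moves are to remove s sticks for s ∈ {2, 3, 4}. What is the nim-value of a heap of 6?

Build the Grundy sequence with g(k) = mex{g(k−s) : s ∈ {2, 3, 4}, s ≤ k}:
g(0) = mex{} = 0
g(1) = mex{} = 0
g(2) = mex{0} = 1
g(3) = mex{0} = 1
g(4) = mex{0,1} = 2
g(5) = mex{0,1} = 2
g(6) = mex{1,2} = 0
So g(6) = 0.

0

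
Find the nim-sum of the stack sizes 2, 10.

8

Compute the nim-sum pairwise:
2 ^ 10 = 8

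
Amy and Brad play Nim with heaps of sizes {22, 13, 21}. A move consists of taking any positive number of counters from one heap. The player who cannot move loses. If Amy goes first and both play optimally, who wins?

Amy wins

In binary:
  10110  (22)
  01101  (13)
  10101  (21)
  -----
  01110  (14)
The nim-sum is 14 ≠ 0, so this is an N-position: the player to move can win; Amy has a winning move.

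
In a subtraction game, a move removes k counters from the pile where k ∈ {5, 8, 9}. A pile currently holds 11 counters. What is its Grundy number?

2

Compute g(0), g(1), … for moves {5, 8, 9}:
k:     0  1  2  3  4  5  6  7  8  9 10 11
g(k):  0  0  0  0  0  1  1  1  1  1  2  2
So g(11) = 2.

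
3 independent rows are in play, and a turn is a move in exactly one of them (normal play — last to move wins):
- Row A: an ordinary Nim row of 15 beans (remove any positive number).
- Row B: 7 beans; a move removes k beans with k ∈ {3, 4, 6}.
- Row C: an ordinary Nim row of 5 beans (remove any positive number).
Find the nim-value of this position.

8

Row A is a plain Nim row of size 15, so its Grundy value is 15.
Grundy values for row B (subtraction set {3, 4, 6}):
k:     0  1  2  3  4  5  6  7
g(k):  0  0  0  1  1  1  2  2
So g(7) = 2.
Row C is a plain Nim row of size 5, so its Grundy value is 5.
By the Sprague-Grundy theorem, the Grundy value of a sum of independent games is the XOR of the component values.
Combined value = 15 XOR 2 XOR 5 = 8.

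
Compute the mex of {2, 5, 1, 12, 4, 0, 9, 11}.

The values 0, 1, 2 are all present; 3 is the first non-negative integer missing from the set.

3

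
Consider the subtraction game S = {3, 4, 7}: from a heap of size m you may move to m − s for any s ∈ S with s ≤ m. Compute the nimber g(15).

Grundy values for subtraction set {3, 4, 7}:
k:     0  1  2  3  4  5  6  7  8  9 10 11 12 13 14 15
g(k):  0  0  0  1  1  1  2  2  2  3  0  0  0  1  1  1
So g(15) = 1.

1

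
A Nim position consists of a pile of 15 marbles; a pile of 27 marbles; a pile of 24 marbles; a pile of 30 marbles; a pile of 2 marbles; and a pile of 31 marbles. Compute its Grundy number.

Nim-sum: 15 ^ 27 ^ 24 ^ 30 ^ 2 ^ 31 = 15.

15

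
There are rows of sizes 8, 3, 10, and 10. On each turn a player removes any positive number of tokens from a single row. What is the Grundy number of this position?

11

Compute the nim-sum pairwise:
8 ⊕ 3 = 11
11 ⊕ 10 = 1
1 ⊕ 10 = 11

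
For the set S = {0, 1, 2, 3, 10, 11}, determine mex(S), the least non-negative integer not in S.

The values 0, 1, 2, 3 are all present; 4 is the first non-negative integer missing from the set.

4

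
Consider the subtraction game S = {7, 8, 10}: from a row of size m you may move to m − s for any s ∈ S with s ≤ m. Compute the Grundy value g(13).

1

Build the Grundy sequence with g(k) = mex{g(k−s) : s ∈ {7, 8, 10}, s ≤ k}:
k:     0  1  2  3  4  5  6  7  8  9 10 11 12 13
g(k):  0  0  0  0  0  0  0  1  1  1  1  1  1  1
So g(13) = 1.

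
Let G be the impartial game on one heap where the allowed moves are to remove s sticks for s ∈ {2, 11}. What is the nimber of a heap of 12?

2

Build the Grundy sequence with g(k) = mex{g(k−s) : s ∈ {2, 11}, s ≤ k}:
g(0) = mex{} = 0
g(1) = mex{} = 0
g(2) = mex{0} = 1
g(3) = mex{0} = 1
g(4) = mex{1} = 0
g(5) = mex{1} = 0
g(6) = mex{0} = 1
g(7) = mex{0} = 1
g(8) = mex{1} = 0
g(9) = mex{1} = 0
g(10) = mex{0} = 1
g(11) = mex{0} = 1
g(12) = mex{0,1} = 2
So g(12) = 2.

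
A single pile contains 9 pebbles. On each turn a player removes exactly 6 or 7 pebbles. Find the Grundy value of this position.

1

Grundy values for subtraction set {6, 7}:
g(0) = mex{} = 0
g(1) = mex{} = 0
g(2) = mex{} = 0
g(3) = mex{} = 0
g(4) = mex{} = 0
g(5) = mex{} = 0
g(6) = mex{0} = 1
g(7) = mex{0} = 1
g(8) = mex{0} = 1
g(9) = mex{0} = 1
So g(9) = 1.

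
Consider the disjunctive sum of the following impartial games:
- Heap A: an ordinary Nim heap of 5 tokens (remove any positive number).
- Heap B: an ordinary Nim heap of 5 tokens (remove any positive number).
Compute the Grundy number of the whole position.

Heap A is a plain Nim heap of size 5, so its Grundy value is 5.
Heap B is a plain Nim heap of size 5, so its Grundy value is 5.
By the Sprague-Grundy theorem, the Grundy value of a sum of independent games is the XOR of the component values.
Combined value = 5 ⊕ 5 = 0.

0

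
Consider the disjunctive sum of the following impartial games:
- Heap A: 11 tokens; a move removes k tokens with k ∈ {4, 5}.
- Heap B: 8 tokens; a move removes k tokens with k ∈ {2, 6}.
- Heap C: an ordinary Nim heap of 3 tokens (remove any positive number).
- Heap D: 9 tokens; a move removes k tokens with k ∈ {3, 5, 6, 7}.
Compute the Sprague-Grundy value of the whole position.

0

Grundy values for heap A (subtraction set {4, 5}):
k:     0  1  2  3  4  5  6  7  8  9 10 11
g(k):  0  0  0  0  1  1  1  1  2  0  0  0
So g(11) = 0.
Grundy values for heap B (subtraction set {2, 6}):
k:     0  1  2  3  4  5  6  7  8
g(k):  0  0  1  1  0  0  1  1  0
So g(8) = 0.
Heap C is a plain Nim heap of size 3, so its Grundy value is 3.
Build the Grundy sequence for heap D with g(k) = mex{g(k−s) : s ∈ {3, 5, 6, 7}, s ≤ k}:
k:     0  1  2  3  4  5  6  7  8  9
g(k):  0  0  0  1  1  1  2  2  2  3
So g(9) = 3.
The value of a disjunctive sum is the nim-sum of the parts.
Combined value = 0 ⊕ 0 ⊕ 3 ⊕ 3 = 0.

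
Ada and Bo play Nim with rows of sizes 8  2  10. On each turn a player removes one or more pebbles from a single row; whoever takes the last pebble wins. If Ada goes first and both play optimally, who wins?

Nim-sum: 8 XOR 2 XOR 10 = 0.
The nim-sum is 0, so this is a P-position: the player to move is in a losing position under optimal play; Ada is about to move from it and so loses — Bo wins.

Bo wins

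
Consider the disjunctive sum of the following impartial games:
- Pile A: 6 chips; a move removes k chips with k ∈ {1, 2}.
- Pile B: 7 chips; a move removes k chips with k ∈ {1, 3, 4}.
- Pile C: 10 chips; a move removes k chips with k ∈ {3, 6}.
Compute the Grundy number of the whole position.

0

For pile A, compute g(0), g(1), … with moves {1, 2}:
g(0) = mex{} = 0
g(1) = mex{0} = 1
g(2) = mex{0,1} = 2
g(3) = mex{1,2} = 0
g(4) = mex{0,2} = 1
g(5) = mex{0,1} = 2
g(6) = mex{1,2} = 0
So g(6) = 0.
Grundy values for pile B (subtraction set {1, 3, 4}):
g(0) = mex{} = 0
g(1) = mex{0} = 1
g(2) = mex{1} = 0
g(3) = mex{0} = 1
g(4) = mex{0,1} = 2
g(5) = mex{0,1,2} = 3
g(6) = mex{0,1,3} = 2
g(7) = mex{1,2} = 0
So g(7) = 0.
Build the Grundy sequence for pile C with g(k) = mex{g(k−s) : s ∈ {3, 6}, s ≤ k}:
g(0) = mex{} = 0
g(1) = mex{} = 0
g(2) = mex{} = 0
g(3) = mex{0} = 1
g(4) = mex{0} = 1
g(5) = mex{0} = 1
g(6) = mex{0,1} = 2
g(7) = mex{0,1} = 2
g(8) = mex{0,1} = 2
g(9) = mex{1,2} = 0
g(10) = mex{1,2} = 0
So g(10) = 0.
The value of a disjunctive sum is the nim-sum of the parts.
Combined value = 0 XOR 0 XOR 0 = 0.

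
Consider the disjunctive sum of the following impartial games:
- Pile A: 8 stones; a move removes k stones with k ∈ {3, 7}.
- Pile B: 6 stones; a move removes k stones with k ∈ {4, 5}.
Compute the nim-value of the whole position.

3

Build the Grundy sequence for pile A with g(k) = mex{g(k−s) : s ∈ {3, 7}, s ≤ k}:
g(0) = mex{} = 0
g(1) = mex{} = 0
g(2) = mex{} = 0
g(3) = mex{0} = 1
g(4) = mex{0} = 1
g(5) = mex{0} = 1
g(6) = mex{1} = 0
g(7) = mex{0,1} = 2
g(8) = mex{0,1} = 2
So g(8) = 2.
For pile B, compute g(0), g(1), … with moves {4, 5}:
g(0) = mex{} = 0
g(1) = mex{} = 0
g(2) = mex{} = 0
g(3) = mex{} = 0
g(4) = mex{0} = 1
g(5) = mex{0} = 1
g(6) = mex{0} = 1
So g(6) = 1.
By the Sprague-Grundy theorem, the Grundy value of a sum of independent games is the XOR of the component values.
Combined value = 2 ⊕ 1 = 3.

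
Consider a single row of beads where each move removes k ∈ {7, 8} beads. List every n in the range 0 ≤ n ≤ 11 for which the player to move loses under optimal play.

0, 1, 2, 3, 4, 5, 6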